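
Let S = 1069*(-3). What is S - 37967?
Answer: -41174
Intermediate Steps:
S = -3207
S - 37967 = -3207 - 37967 = -41174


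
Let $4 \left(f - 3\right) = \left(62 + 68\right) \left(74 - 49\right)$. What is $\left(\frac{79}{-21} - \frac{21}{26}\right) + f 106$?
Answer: $\frac{47195383}{546} \approx 86438.0$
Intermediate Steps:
$f = \frac{1631}{2}$ ($f = 3 + \frac{\left(62 + 68\right) \left(74 - 49\right)}{4} = 3 + \frac{130 \left(74 - 49\right)}{4} = 3 + \frac{130 \cdot 25}{4} = 3 + \frac{1}{4} \cdot 3250 = 3 + \frac{1625}{2} = \frac{1631}{2} \approx 815.5$)
$\left(\frac{79}{-21} - \frac{21}{26}\right) + f 106 = \left(\frac{79}{-21} - \frac{21}{26}\right) + \frac{1631}{2} \cdot 106 = \left(79 \left(- \frac{1}{21}\right) - \frac{21}{26}\right) + 86443 = \left(- \frac{79}{21} - \frac{21}{26}\right) + 86443 = - \frac{2495}{546} + 86443 = \frac{47195383}{546}$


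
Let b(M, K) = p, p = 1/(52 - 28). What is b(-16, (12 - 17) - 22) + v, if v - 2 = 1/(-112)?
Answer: 683/336 ≈ 2.0327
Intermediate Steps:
p = 1/24 ≈ 0.041667
v = 223/112 (v = 2 + 1/(-112) = 2 - 1/112 = 223/112 ≈ 1.9911)
b(M, K) = 1/24
b(-16, (12 - 17) - 22) + v = 1/24 + 223/112 = 683/336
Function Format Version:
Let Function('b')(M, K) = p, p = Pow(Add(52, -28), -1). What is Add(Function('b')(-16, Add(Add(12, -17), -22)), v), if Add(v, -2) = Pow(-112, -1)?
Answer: Rational(683, 336) ≈ 2.0327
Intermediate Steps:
p = Rational(1, 24) (p = Pow(24, -1) = Rational(1, 24) ≈ 0.041667)
v = Rational(223, 112) (v = Add(2, Pow(-112, -1)) = Add(2, Rational(-1, 112)) = Rational(223, 112) ≈ 1.9911)
Function('b')(M, K) = Rational(1, 24)
Add(Function('b')(-16, Add(Add(12, -17), -22)), v) = Add(Rational(1, 24), Rational(223, 112)) = Rational(683, 336)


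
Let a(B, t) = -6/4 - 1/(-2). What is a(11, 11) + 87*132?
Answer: 11483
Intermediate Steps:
a(B, t) = -1 (a(B, t) = -6*1/4 - 1*(-1/2) = -3/2 + 1/2 = -1)
a(11, 11) + 87*132 = -1 + 87*132 = -1 + 11484 = 11483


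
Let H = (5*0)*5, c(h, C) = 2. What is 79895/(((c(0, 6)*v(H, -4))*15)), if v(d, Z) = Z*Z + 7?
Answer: 15979/138 ≈ 115.79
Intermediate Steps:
H = 0 (H = 0*5 = 0)
v(d, Z) = 7 + Z² (v(d, Z) = Z² + 7 = 7 + Z²)
79895/(((c(0, 6)*v(H, -4))*15)) = 79895/(((2*(7 + (-4)²))*15)) = 79895/(((2*(7 + 16))*15)) = 79895/(((2*23)*15)) = 79895/((46*15)) = 79895/690 = 79895*(1/690) = 15979/138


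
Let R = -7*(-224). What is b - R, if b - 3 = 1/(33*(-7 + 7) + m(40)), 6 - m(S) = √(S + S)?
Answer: -34433/22 - √5/11 ≈ -1565.3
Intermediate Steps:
m(S) = 6 - √2*√S (m(S) = 6 - √(S + S) = 6 - √(2*S) = 6 - √2*√S)
b = 3 + 1/(6 - 4*√5) (b = 3 + 1/(33*(-7 + 7) + (6 - √2*√40)) = 3 + 1/(33*0 + (6 - √2*2*√10)) = 3 + 1/(0 + (6 - 4*√5)) = 3 + 1/(6 - 4*√5) ≈ 2.6604)
R = 1568
b - R = (63/22 - √5/11) - 1*1568 = (63/22 - √5/11) - 1568 = -34433/22 - √5/11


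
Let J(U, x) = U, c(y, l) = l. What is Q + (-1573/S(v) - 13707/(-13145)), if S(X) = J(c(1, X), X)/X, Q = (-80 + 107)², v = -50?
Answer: -11080673/13145 ≈ -842.96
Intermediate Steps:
Q = 729 (Q = 27² = 729)
S(X) = 1 (S(X) = X/X = 1)
Q + (-1573/S(v) - 13707/(-13145)) = 729 + (-1573/1 - 13707/(-13145)) = 729 + (-1573*1 - 13707*(-1/13145)) = 729 + (-1573 + 13707/13145) = 729 - 20663378/13145 = -11080673/13145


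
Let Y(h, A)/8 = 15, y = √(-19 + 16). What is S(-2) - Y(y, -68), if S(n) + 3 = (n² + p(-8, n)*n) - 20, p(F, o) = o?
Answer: -135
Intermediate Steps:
y = I*√3 (y = √(-3) = I*√3 ≈ 1.732*I)
Y(h, A) = 120 (Y(h, A) = 8*15 = 120)
S(n) = -23 + 2*n² (S(n) = -3 + ((n² + n*n) - 20) = -3 + ((n² + n²) - 20) = -3 + (2*n² - 20) = -3 + (-20 + 2*n²) = -23 + 2*n²)
S(-2) - Y(y, -68) = (-23 + 2*(-2)²) - 1*120 = (-23 + 2*4) - 120 = (-23 + 8) - 120 = -15 - 120 = -135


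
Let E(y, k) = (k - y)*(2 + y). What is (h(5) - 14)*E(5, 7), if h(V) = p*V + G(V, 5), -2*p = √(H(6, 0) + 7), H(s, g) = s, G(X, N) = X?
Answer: -126 - 35*√13 ≈ -252.19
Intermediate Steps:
p = -√13/2 (p = -√(6 + 7)/2 = -√13/2 ≈ -1.8028)
E(y, k) = (2 + y)*(k - y)
h(V) = V - V*√13/2 (h(V) = (-√13/2)*V + V = -V*√13/2 + V = V - V*√13/2)
(h(5) - 14)*E(5, 7) = ((½)*5*(2 - √13) - 14)*(-1*5² - 2*5 + 2*7 + 7*5) = ((5 - 5*√13/2) - 14)*(-1*25 - 10 + 14 + 35) = (-9 - 5*√13/2)*(-25 - 10 + 14 + 35) = (-9 - 5*√13/2)*14 = -126 - 35*√13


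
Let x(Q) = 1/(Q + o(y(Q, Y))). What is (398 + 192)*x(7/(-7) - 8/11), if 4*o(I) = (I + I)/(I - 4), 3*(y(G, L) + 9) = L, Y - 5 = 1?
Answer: -12980/31 ≈ -418.71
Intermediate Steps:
Y = 6 (Y = 5 + 1 = 6)
y(G, L) = -9 + L/3
o(I) = I/(2*(-4 + I)) (o(I) = ((I + I)/(I - 4))/4 = ((2*I)/(-4 + I))/4 = (2*I/(-4 + I))/4 = I/(2*(-4 + I)))
x(Q) = 1/(7/22 + Q) (x(Q) = 1/(Q + (-9 + (1/3)*6)/(2*(-4 + (-9 + (1/3)*6)))) = 1/(Q + (-9 + 2)/(2*(-4 + (-9 + 2)))) = 1/(Q + (1/2)*(-7)/(-4 - 7)) = 1/(Q + (1/2)*(-7)/(-11)) = 1/(Q + (1/2)*(-7)*(-1/11)) = 1/(Q + 7/22) = 1/(7/22 + Q))
(398 + 192)*x(7/(-7) - 8/11) = (398 + 192)*(22/(7 + 22*(7/(-7) - 8/11))) = 590*(22/(7 + 22*(7*(-1/7) - 8*1/11))) = 590*(22/(7 + 22*(-1 - 8/11))) = 590*(22/(7 + 22*(-19/11))) = 590*(22/(7 - 38)) = 590*(22/(-31)) = 590*(22*(-1/31)) = 590*(-22/31) = -12980/31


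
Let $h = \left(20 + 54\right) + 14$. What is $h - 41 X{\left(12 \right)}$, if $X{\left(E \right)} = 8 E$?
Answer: $-3848$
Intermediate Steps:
$h = 88$ ($h = 74 + 14 = 88$)
$h - 41 X{\left(12 \right)} = 88 - 41 \cdot 8 \cdot 12 = 88 - 3936 = -3848$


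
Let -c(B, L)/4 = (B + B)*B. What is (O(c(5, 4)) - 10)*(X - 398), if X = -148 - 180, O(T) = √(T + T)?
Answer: 7260 - 14520*I ≈ 7260.0 - 14520.0*I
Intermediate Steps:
c(B, L) = -8*B² (c(B, L) = -4*(B + B)*B = -4*2*B*B = -8*B²)
O(T) = √2*√T (O(T) = √(2*T) = √2*√T)
X = -328
(O(c(5, 4)) - 10)*(X - 398) = (√2*√(-8*5²) - 10)*(-328 - 398) = (√2*√(-8*25) - 10)*(-726) = (√2*√(-200) - 10)*(-726) = (√2*(10*I*√2) - 10)*(-726) = (20*I - 10)*(-726) = (-10 + 20*I)*(-726) = 7260 - 14520*I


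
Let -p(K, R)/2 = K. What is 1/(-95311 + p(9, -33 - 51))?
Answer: -1/95329 ≈ -1.0490e-5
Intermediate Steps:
p(K, R) = -2*K
1/(-95311 + p(9, -33 - 51)) = 1/(-95311 - 2*9) = 1/(-95311 - 18) = 1/(-95329) = -1/95329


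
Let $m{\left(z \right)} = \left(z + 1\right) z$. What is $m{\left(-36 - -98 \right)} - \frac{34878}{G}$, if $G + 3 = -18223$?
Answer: $\frac{35612817}{9113} \approx 3907.9$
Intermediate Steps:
$G = -18226$ ($G = -3 - 18223 = -18226$)
$m{\left(z \right)} = z \left(1 + z\right)$ ($m{\left(z \right)} = \left(1 + z\right) z = z \left(1 + z\right)$)
$m{\left(-36 - -98 \right)} - \frac{34878}{G} = \left(-36 - -98\right) \left(1 - -62\right) - \frac{34878}{-18226} = \left(-36 + 98\right) \left(1 + \left(-36 + 98\right)\right) - - \frac{17439}{9113} = 62 \left(1 + 62\right) + \frac{17439}{9113} = 62 \cdot 63 + \frac{17439}{9113} = 3906 + \frac{17439}{9113} = \frac{35612817}{9113}$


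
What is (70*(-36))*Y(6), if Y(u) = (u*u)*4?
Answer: -362880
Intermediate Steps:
Y(u) = 4*u² (Y(u) = u²*4 = 4*u²)
(70*(-36))*Y(6) = (70*(-36))*(4*6²) = -10080*36 = -2520*144 = -362880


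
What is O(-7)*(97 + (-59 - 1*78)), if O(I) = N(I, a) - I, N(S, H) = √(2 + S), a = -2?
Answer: -280 - 40*I*√5 ≈ -280.0 - 89.443*I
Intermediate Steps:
O(I) = √(2 + I) - I
O(-7)*(97 + (-59 - 1*78)) = (√(2 - 7) - 1*(-7))*(97 + (-59 - 1*78)) = (√(-5) + 7)*(97 + (-59 - 78)) = (I*√5 + 7)*(97 - 137) = (7 + I*√5)*(-40) = -280 - 40*I*√5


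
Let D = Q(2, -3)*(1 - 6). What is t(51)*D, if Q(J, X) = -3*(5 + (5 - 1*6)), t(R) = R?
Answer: 3060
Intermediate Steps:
Q(J, X) = -12 (Q(J, X) = -3*(5 + (5 - 6)) = -3*(5 - 1) = -3*4 = -12)
D = 60 (D = -12*(1 - 6) = -12*(-5) = 60)
t(51)*D = 51*60 = 3060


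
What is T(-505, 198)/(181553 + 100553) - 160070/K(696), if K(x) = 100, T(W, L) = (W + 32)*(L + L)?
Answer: -205342901/128230 ≈ -1601.4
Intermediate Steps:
T(W, L) = 2*L*(32 + W) (T(W, L) = (32 + W)*(2*L) = 2*L*(32 + W))
T(-505, 198)/(181553 + 100553) - 160070/K(696) = (2*198*(32 - 505))/(181553 + 100553) - 160070/100 = (2*198*(-473))/282106 - 160070*1/100 = -187308*1/282106 - 16007/10 = -8514/12823 - 16007/10 = -205342901/128230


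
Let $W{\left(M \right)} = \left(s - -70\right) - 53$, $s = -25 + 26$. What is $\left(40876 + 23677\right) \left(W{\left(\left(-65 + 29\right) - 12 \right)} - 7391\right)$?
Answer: $-475949269$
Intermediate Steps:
$s = 1$
$W{\left(M \right)} = 18$ ($W{\left(M \right)} = \left(1 - -70\right) - 53 = \left(1 + 70\right) - 53 = 71 - 53 = 18$)
$\left(40876 + 23677\right) \left(W{\left(\left(-65 + 29\right) - 12 \right)} - 7391\right) = \left(40876 + 23677\right) \left(18 - 7391\right) = 64553 \left(-7373\right) = -475949269$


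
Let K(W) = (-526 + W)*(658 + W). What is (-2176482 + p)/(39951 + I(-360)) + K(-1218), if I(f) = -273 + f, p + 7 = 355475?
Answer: 19198855253/19659 ≈ 9.7659e+5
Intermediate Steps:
p = 355468 (p = -7 + 355475 = 355468)
(-2176482 + p)/(39951 + I(-360)) + K(-1218) = (-2176482 + 355468)/(39951 + (-273 - 360)) + (-346108 + (-1218)**2 + 132*(-1218)) = -1821014/(39951 - 633) + (-346108 + 1483524 - 160776) = -1821014/39318 + 976640 = -1821014*1/39318 + 976640 = -910507/19659 + 976640 = 19198855253/19659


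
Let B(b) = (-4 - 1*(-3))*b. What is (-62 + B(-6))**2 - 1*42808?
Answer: -39672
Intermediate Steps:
B(b) = -b (B(b) = (-4 + 3)*b = -b)
(-62 + B(-6))**2 - 1*42808 = (-62 - 1*(-6))**2 - 1*42808 = (-62 + 6)**2 - 42808 = (-56)**2 - 42808 = 3136 - 42808 = -39672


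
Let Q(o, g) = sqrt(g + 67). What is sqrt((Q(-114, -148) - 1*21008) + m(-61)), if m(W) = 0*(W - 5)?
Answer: sqrt(-21008 + 9*I) ≈ 0.031 + 144.94*I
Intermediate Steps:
m(W) = 0 (m(W) = 0*(-5 + W) = 0)
Q(o, g) = sqrt(67 + g)
sqrt((Q(-114, -148) - 1*21008) + m(-61)) = sqrt((sqrt(67 - 148) - 1*21008) + 0) = sqrt((sqrt(-81) - 21008) + 0) = sqrt((9*I - 21008) + 0) = sqrt((-21008 + 9*I) + 0) = sqrt(-21008 + 9*I)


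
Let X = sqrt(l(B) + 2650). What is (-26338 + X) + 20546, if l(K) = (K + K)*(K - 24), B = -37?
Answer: -5792 + 6*sqrt(199) ≈ -5707.4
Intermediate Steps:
l(K) = 2*K*(-24 + K) (l(K) = (2*K)*(-24 + K) = 2*K*(-24 + K))
X = 6*sqrt(199) (X = sqrt(2*(-37)*(-24 - 37) + 2650) = sqrt(2*(-37)*(-61) + 2650) = sqrt(4514 + 2650) = sqrt(7164) = 6*sqrt(199) ≈ 84.640)
(-26338 + X) + 20546 = (-26338 + 6*sqrt(199)) + 20546 = -5792 + 6*sqrt(199)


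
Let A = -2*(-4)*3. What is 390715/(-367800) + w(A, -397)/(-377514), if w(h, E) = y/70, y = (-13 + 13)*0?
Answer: -78143/73560 ≈ -1.0623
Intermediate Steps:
y = 0 (y = 0*0 = 0)
A = 24 (A = 8*3 = 24)
w(h, E) = 0 (w(h, E) = 0/70 = 0*(1/70) = 0)
390715/(-367800) + w(A, -397)/(-377514) = 390715/(-367800) + 0/(-377514) = 390715*(-1/367800) + 0*(-1/377514) = -78143/73560 + 0 = -78143/73560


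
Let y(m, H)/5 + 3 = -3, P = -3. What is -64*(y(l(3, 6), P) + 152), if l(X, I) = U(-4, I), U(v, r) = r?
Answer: -7808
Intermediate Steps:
l(X, I) = I
y(m, H) = -30 (y(m, H) = -15 + 5*(-3) = -15 - 15 = -30)
-64*(y(l(3, 6), P) + 152) = -64*(-30 + 152) = -64*122 = -7808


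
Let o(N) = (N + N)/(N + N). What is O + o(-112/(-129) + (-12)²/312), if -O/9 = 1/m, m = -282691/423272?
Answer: 4092139/282691 ≈ 14.476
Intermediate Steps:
o(N) = 1 (o(N) = (2*N)/((2*N)) = (2*N)*(1/(2*N)) = 1)
m = -282691/423272 (m = -282691*1/423272 = -282691/423272 ≈ -0.66787)
O = 3809448/282691 (O = -9/(-282691/423272) = -9*(-423272/282691) = 3809448/282691 ≈ 13.476)
O + o(-112/(-129) + (-12)²/312) = 3809448/282691 + 1 = 4092139/282691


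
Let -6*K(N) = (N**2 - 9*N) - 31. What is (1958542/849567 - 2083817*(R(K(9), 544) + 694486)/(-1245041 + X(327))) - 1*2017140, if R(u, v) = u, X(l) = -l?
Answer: -603128137180209219/705349037104 ≈ -8.5508e+5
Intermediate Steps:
K(N) = 31/6 - N**2/6 + 3*N/2 (K(N) = -((N**2 - 9*N) - 31)/6 = -(-31 + N**2 - 9*N)/6 = 31/6 - N**2/6 + 3*N/2)
(1958542/849567 - 2083817*(R(K(9), 544) + 694486)/(-1245041 + X(327))) - 1*2017140 = (1958542/849567 - 2083817*((31/6 - 1/6*9**2 + (3/2)*9) + 694486)/(-1245041 - 1*327)) - 1*2017140 = (1958542*(1/849567) - 2083817*((31/6 - 1/6*81 + 27/2) + 694486)/(-1245041 - 327)) - 2017140 = (1958542/849567 - 2083817/((-1245368/((31/6 - 27/2 + 27/2) + 694486)))) - 2017140 = (1958542/849567 - 2083817/((-1245368/(31/6 + 694486)))) - 2017140 = (1958542/849567 - 2083817/((-1245368/4166947/6))) - 2017140 = (1958542/849567 - 2083817/((-1245368*6/4166947))) - 2017140 = (1958542/849567 - 2083817/(-7472208/4166947)) - 2017140 = (1958542/849567 - 2083817*(-4166947/7472208)) - 2017140 = (1958542/849567 + 8683154996699/7472208) - 2017140 = 819659619523753341/705349037104 - 2017140 = -603128137180209219/705349037104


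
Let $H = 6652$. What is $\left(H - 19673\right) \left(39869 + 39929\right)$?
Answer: $-1039049758$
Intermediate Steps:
$\left(H - 19673\right) \left(39869 + 39929\right) = \left(6652 - 19673\right) \left(39869 + 39929\right) = \left(-13021\right) 79798 = -1039049758$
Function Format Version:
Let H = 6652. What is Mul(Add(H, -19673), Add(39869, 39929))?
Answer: -1039049758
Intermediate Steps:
Mul(Add(H, -19673), Add(39869, 39929)) = Mul(Add(6652, -19673), Add(39869, 39929)) = Mul(-13021, 79798) = -1039049758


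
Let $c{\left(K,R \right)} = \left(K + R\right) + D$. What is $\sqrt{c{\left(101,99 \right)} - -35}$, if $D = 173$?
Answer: $2 \sqrt{102} \approx 20.199$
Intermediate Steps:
$c{\left(K,R \right)} = 173 + K + R$ ($c{\left(K,R \right)} = \left(K + R\right) + 173 = 173 + K + R$)
$\sqrt{c{\left(101,99 \right)} - -35} = \sqrt{\left(173 + 101 + 99\right) - -35} = \sqrt{373 + 35} = \sqrt{408} = 2 \sqrt{102}$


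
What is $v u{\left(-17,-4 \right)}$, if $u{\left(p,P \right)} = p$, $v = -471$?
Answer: $8007$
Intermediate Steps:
$v u{\left(-17,-4 \right)} = \left(-471\right) \left(-17\right) = 8007$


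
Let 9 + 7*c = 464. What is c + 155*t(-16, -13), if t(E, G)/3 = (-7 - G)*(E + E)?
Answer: -89215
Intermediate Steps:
c = 65 (c = -9/7 + (⅐)*464 = -9/7 + 464/7 = 65)
t(E, G) = 6*E*(-7 - G) (t(E, G) = 3*((-7 - G)*(E + E)) = 3*((-7 - G)*(2*E)) = 3*(2*E*(-7 - G)) = 6*E*(-7 - G))
c + 155*t(-16, -13) = 65 + 155*(-6*(-16)*(7 - 13)) = 65 + 155*(-6*(-16)*(-6)) = 65 + 155*(-576) = 65 - 89280 = -89215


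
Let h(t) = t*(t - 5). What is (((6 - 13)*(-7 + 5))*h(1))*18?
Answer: -1008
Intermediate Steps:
h(t) = t*(-5 + t)
(((6 - 13)*(-7 + 5))*h(1))*18 = (((6 - 13)*(-7 + 5))*(1*(-5 + 1)))*18 = ((-7*(-2))*(1*(-4)))*18 = (14*(-4))*18 = -56*18 = -1008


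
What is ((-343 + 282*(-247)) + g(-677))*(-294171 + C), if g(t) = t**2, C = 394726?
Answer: 39048724260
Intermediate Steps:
((-343 + 282*(-247)) + g(-677))*(-294171 + C) = ((-343 + 282*(-247)) + (-677)**2)*(-294171 + 394726) = ((-343 - 69654) + 458329)*100555 = (-69997 + 458329)*100555 = 388332*100555 = 39048724260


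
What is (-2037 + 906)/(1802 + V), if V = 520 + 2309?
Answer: -1131/4631 ≈ -0.24422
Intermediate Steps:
V = 2829
(-2037 + 906)/(1802 + V) = (-2037 + 906)/(1802 + 2829) = -1131/4631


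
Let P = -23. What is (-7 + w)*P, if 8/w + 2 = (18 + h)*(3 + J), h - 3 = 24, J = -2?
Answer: 6739/43 ≈ 156.72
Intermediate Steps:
h = 27 (h = 3 + 24 = 27)
w = 8/43 (w = 8/(-2 + (18 + 27)*(3 - 2)) = 8/(-2 + 45*1) = 8/(-2 + 45) = 8/43 ≈ 0.18605)
(-7 + w)*P = (-7 + 8/43)*(-23) = -293/43*(-23) = 6739/43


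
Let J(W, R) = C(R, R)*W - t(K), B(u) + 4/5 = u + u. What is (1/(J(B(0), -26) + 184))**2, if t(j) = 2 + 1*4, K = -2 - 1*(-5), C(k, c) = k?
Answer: 25/988036 ≈ 2.5303e-5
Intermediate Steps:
K = 3 (K = -2 + 5 = 3)
t(j) = 6 (t(j) = 2 + 4 = 6)
B(u) = -4/5 + 2*u (B(u) = -4/5 + (u + u) = -4/5 + 2*u)
J(W, R) = -6 + R*W (J(W, R) = R*W - 1*6 = R*W - 6 = -6 + R*W)
(1/(J(B(0), -26) + 184))**2 = (1/((-6 - 26*(-4/5 + 2*0)) + 184))**2 = (1/((-6 - 26*(-4/5 + 0)) + 184))**2 = (1/((-6 - 26*(-4/5)) + 184))**2 = (1/((-6 + 104/5) + 184))**2 = (1/(74/5 + 184))**2 = (1/(994/5))**2 = (5/994)**2 = 25/988036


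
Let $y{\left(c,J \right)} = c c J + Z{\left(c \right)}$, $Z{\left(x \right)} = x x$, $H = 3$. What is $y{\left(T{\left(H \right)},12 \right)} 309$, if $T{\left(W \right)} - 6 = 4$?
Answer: $401700$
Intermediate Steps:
$Z{\left(x \right)} = x^{2}$
$T{\left(W \right)} = 10$ ($T{\left(W \right)} = 6 + 4 = 10$)
$y{\left(c,J \right)} = c^{2} + J c^{2}$ ($y{\left(c,J \right)} = c c J + c^{2} = c^{2} J + c^{2} = J c^{2} + c^{2} = c^{2} + J c^{2}$)
$y{\left(T{\left(H \right)},12 \right)} 309 = 10^{2} \left(1 + 12\right) 309 = 100 \cdot 13 \cdot 309 = 1300 \cdot 309 = 401700$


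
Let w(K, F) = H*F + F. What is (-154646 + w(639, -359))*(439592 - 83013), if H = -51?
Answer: -48742922984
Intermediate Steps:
w(K, F) = -50*F (w(K, F) = -51*F + F = -50*F)
(-154646 + w(639, -359))*(439592 - 83013) = (-154646 - 50*(-359))*(439592 - 83013) = (-154646 + 17950)*356579 = -136696*356579 = -48742922984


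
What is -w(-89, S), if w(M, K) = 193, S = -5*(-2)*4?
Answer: -193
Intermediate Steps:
S = 40 (S = 10*4 = 40)
-w(-89, S) = -1*193 = -193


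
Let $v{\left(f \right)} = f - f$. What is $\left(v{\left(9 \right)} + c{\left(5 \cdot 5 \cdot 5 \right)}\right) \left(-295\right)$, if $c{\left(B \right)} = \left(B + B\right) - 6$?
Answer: $-71980$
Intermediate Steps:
$v{\left(f \right)} = 0$
$c{\left(B \right)} = -6 + 2 B$ ($c{\left(B \right)} = 2 B - 6 = -6 + 2 B$)
$\left(v{\left(9 \right)} + c{\left(5 \cdot 5 \cdot 5 \right)}\right) \left(-295\right) = \left(0 - \left(6 - 2 \cdot 5 \cdot 5 \cdot 5\right)\right) \left(-295\right) = \left(0 - \left(6 - 2 \cdot 25 \cdot 5\right)\right) \left(-295\right) = \left(0 + \left(-6 + 2 \cdot 125\right)\right) \left(-295\right) = \left(0 + \left(-6 + 250\right)\right) \left(-295\right) = \left(0 + 244\right) \left(-295\right) = 244 \left(-295\right) = -71980$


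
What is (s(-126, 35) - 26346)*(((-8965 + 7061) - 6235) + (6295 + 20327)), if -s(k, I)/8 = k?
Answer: -468322254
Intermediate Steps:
s(k, I) = -8*k
(s(-126, 35) - 26346)*(((-8965 + 7061) - 6235) + (6295 + 20327)) = (-8*(-126) - 26346)*(((-8965 + 7061) - 6235) + (6295 + 20327)) = (1008 - 26346)*((-1904 - 6235) + 26622) = -25338*(-8139 + 26622) = -25338*18483 = -468322254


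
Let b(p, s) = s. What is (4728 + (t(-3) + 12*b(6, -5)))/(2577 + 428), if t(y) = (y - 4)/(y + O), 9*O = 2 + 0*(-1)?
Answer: 116763/75125 ≈ 1.5542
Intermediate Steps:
O = 2/9 (O = (2 + 0*(-1))/9 = (2 + 0)/9 = (⅑)*2 = 2/9 ≈ 0.22222)
t(y) = (-4 + y)/(2/9 + y) (t(y) = (y - 4)/(y + 2/9) = (-4 + y)/(2/9 + y))
(4728 + (t(-3) + 12*b(6, -5)))/(2577 + 428) = (4728 + (9*(-4 - 3)/(2 + 9*(-3)) + 12*(-5)))/(2577 + 428) = (4728 + (9*(-7)/(2 - 27) - 60))/3005 = (4728 + (9*(-7)/(-25) - 60))*(1/3005) = (4728 + (9*(-1/25)*(-7) - 60))*(1/3005) = (4728 + (63/25 - 60))*(1/3005) = (4728 - 1437/25)*(1/3005) = (116763/25)*(1/3005) = 116763/75125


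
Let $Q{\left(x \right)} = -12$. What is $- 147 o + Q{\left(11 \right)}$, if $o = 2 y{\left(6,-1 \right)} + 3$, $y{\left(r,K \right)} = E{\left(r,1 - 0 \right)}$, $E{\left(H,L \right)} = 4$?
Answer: $-1629$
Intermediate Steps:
$y{\left(r,K \right)} = 4$
$o = 11$ ($o = 2 \cdot 4 + 3 = 8 + 3 = 11$)
$- 147 o + Q{\left(11 \right)} = \left(-147\right) 11 - 12 = -1617 - 12 = -1629$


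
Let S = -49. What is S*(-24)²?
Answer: -28224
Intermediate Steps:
S*(-24)² = -49*(-24)² = -49*576 = -28224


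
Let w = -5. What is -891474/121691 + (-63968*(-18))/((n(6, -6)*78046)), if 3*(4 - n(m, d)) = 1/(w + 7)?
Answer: -379769953794/109221201539 ≈ -3.4771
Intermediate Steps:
n(m, d) = 23/6 (n(m, d) = 4 - 1/(3*(-5 + 7)) = 4 - ⅓/2 = 4 - ⅓*½ = 4 - ⅙ = 23/6)
-891474/121691 + (-63968*(-18))/((n(6, -6)*78046)) = -891474/121691 + (-63968*(-18))/(((23/6)*78046)) = -891474*1/121691 + 1151424/(897529/3) = -891474/121691 + 1151424*(3/897529) = -891474/121691 + 3454272/897529 = -379769953794/109221201539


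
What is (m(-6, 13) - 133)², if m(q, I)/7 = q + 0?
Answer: 30625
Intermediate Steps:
m(q, I) = 7*q (m(q, I) = 7*(q + 0) = 7*q)
(m(-6, 13) - 133)² = (7*(-6) - 133)² = (-42 - 133)² = (-175)² = 30625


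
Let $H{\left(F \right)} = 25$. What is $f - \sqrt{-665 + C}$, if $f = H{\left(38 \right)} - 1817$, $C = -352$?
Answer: $-1792 - 3 i \sqrt{113} \approx -1792.0 - 31.89 i$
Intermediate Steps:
$f = -1792$ ($f = 25 - 1817 = -1792$)
$f - \sqrt{-665 + C} = -1792 - \sqrt{-665 - 352} = -1792 - \sqrt{-1017} = -1792 - 3 i \sqrt{113}$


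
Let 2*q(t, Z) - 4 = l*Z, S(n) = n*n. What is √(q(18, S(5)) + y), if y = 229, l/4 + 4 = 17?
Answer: √881 ≈ 29.682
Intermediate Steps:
l = 52 (l = -16 + 4*17 = -16 + 68 = 52)
S(n) = n²
q(t, Z) = 2 + 26*Z (q(t, Z) = 2 + (52*Z)/2 = 2 + 26*Z)
√(q(18, S(5)) + y) = √((2 + 26*5²) + 229) = √((2 + 26*25) + 229) = √((2 + 650) + 229) = √(652 + 229) = √881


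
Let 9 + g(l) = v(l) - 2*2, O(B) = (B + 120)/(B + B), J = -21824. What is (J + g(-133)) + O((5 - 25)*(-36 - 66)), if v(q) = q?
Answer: -373481/17 ≈ -21969.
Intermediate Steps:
O(B) = (120 + B)/(2*B) (O(B) = (120 + B)/((2*B)) = (120 + B)*(1/(2*B)) = (120 + B)/(2*B))
g(l) = -13 + l (g(l) = -9 + (l - 2*2) = -9 + (l - 4) = -9 + (-4 + l) = -13 + l)
(J + g(-133)) + O((5 - 25)*(-36 - 66)) = (-21824 + (-13 - 133)) + (120 + (5 - 25)*(-36 - 66))/(2*(((5 - 25)*(-36 - 66)))) = (-21824 - 146) + (120 - 20*(-102))/(2*((-20*(-102)))) = -21970 + (½)*(120 + 2040)/2040 = -21970 + (½)*(1/2040)*2160 = -21970 + 9/17 = -373481/17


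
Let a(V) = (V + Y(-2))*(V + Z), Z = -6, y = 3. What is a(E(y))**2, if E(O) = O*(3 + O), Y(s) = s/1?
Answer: 36864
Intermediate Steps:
Y(s) = s (Y(s) = s*1 = s)
a(V) = (-6 + V)*(-2 + V) (a(V) = (V - 2)*(V - 6) = (-2 + V)*(-6 + V) = (-6 + V)*(-2 + V))
a(E(y))**2 = (12 + (3*(3 + 3))**2 - 24*(3 + 3))**2 = (12 + (3*6)**2 - 24*6)**2 = (12 + 18**2 - 8*18)**2 = (12 + 324 - 144)**2 = 192**2 = 36864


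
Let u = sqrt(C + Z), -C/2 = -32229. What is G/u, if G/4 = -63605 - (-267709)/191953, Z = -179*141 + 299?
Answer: -24417805712*sqrt(39518)/3792799327 ≈ -1279.8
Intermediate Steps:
C = 64458 (C = -2*(-32229) = 64458)
Z = -24940 (Z = -25239 + 299 = -24940)
G = -48835611424/191953 (G = 4*(-63605 - (-267709)/191953) = 4*(-63605 - 1*(-267709/191953)) = 4*(-63605 + 267709/191953) = 4*(-12208902856/191953) = -48835611424/191953 ≈ -2.5441e+5)
u = sqrt(39518) (u = sqrt(64458 - 24940) = sqrt(39518) ≈ 198.79)
G/u = -48835611424*sqrt(39518)/39518/191953 = -24417805712*sqrt(39518)/3792799327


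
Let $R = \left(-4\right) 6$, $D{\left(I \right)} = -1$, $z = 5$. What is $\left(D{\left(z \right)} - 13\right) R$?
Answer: $336$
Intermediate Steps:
$R = -24$
$\left(D{\left(z \right)} - 13\right) R = \left(-1 - 13\right) \left(-24\right) = \left(-14\right) \left(-24\right) = 336$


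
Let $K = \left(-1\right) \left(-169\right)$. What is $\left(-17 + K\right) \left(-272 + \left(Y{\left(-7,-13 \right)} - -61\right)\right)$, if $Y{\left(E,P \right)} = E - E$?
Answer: $-32072$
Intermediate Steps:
$Y{\left(E,P \right)} = 0$
$K = 169$
$\left(-17 + K\right) \left(-272 + \left(Y{\left(-7,-13 \right)} - -61\right)\right) = \left(-17 + 169\right) \left(-272 + \left(0 - -61\right)\right) = 152 \left(-272 + \left(0 + 61\right)\right) = 152 \left(-272 + 61\right) = 152 \left(-211\right) = -32072$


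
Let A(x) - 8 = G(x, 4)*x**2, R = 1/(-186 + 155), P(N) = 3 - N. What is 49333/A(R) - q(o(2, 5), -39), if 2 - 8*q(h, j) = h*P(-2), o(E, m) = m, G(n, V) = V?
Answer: 94862255/15384 ≈ 6166.3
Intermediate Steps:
R = -1/31 (R = 1/(-31) = -1/31 ≈ -0.032258)
q(h, j) = 1/4 - 5*h/8 (q(h, j) = 1/4 - h*(3 - 1*(-2))/8 = 1/4 - h*(3 + 2)/8 = 1/4 - h*5/8 = 1/4 - 5*h/8)
A(x) = 8 + 4*x**2
49333/A(R) - q(o(2, 5), -39) = 49333/(8 + 4*(-1/31)**2) - (1/4 - 5/8*5) = 49333/(8 + 4*(1/961)) - (1/4 - 25/8) = 49333/(8 + 4/961) - 1*(-23/8) = 49333/(7692/961) + 23/8 = 49333*(961/7692) + 23/8 = 47409013/7692 + 23/8 = 94862255/15384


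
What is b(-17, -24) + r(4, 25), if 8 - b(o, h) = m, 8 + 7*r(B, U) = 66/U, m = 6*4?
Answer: -2934/175 ≈ -16.766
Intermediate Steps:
m = 24
r(B, U) = -8/7 + 66/(7*U) (r(B, U) = -8/7 + (66/U)/7 = -8/7 + 66/(7*U))
b(o, h) = -16 (b(o, h) = 8 - 1*24 = 8 - 24 = -16)
b(-17, -24) + r(4, 25) = -16 + (2/7)*(33 - 4*25)/25 = -16 + (2/7)*(1/25)*(33 - 100) = -16 + (2/7)*(1/25)*(-67) = -16 - 134/175 = -2934/175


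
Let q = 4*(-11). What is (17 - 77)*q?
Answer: 2640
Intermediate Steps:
q = -44
(17 - 77)*q = (17 - 77)*(-44) = -60*(-44) = 2640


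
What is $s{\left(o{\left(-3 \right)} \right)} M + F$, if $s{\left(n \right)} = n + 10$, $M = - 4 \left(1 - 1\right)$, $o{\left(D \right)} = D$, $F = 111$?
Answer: $111$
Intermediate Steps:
$M = 0$ ($M = \left(-4\right) 0 = 0$)
$s{\left(n \right)} = 10 + n$
$s{\left(o{\left(-3 \right)} \right)} M + F = \left(10 - 3\right) 0 + 111 = 7 \cdot 0 + 111 = 0 + 111 = 111$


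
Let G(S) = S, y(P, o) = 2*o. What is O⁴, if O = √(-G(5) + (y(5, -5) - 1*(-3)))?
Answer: 144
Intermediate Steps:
O = 2*I*√3 (O = √(-1*5 + (2*(-5) - 1*(-3))) = √(-5 + (-10 + 3)) = √(-5 - 7) = √(-12) = 2*I*√3 ≈ 3.4641*I)
O⁴ = (2*I*√3)⁴ = 144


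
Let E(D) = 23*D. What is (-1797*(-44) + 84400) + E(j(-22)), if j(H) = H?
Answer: 162962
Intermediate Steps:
(-1797*(-44) + 84400) + E(j(-22)) = (-1797*(-44) + 84400) + 23*(-22) = (79068 + 84400) - 506 = 163468 - 506 = 162962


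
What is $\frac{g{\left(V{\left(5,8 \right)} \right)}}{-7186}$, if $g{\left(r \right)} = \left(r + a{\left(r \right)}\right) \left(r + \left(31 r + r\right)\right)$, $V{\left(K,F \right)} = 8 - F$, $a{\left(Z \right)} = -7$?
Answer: $0$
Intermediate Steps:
$g{\left(r \right)} = 33 r \left(-7 + r\right)$ ($g{\left(r \right)} = \left(r - 7\right) \left(r + \left(31 r + r\right)\right) = \left(-7 + r\right) \left(r + 32 r\right) = \left(-7 + r\right) 33 r = 33 r \left(-7 + r\right)$)
$\frac{g{\left(V{\left(5,8 \right)} \right)}}{-7186} = \frac{33 \left(8 - 8\right) \left(-7 + \left(8 - 8\right)\right)}{-7186} = 33 \left(8 - 8\right) \left(-7 + \left(8 - 8\right)\right) \left(- \frac{1}{7186}\right) = 33 \cdot 0 \left(-7 + 0\right) \left(- \frac{1}{7186}\right) = 33 \cdot 0 \left(-7\right) \left(- \frac{1}{7186}\right) = 0 \left(- \frac{1}{7186}\right) = 0$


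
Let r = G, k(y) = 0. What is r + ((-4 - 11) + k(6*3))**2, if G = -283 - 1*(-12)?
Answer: -46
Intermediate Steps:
G = -271 (G = -283 + 12 = -271)
r = -271
r + ((-4 - 11) + k(6*3))**2 = -271 + ((-4 - 11) + 0)**2 = -271 + (-15 + 0)**2 = -271 + (-15)**2 = -271 + 225 = -46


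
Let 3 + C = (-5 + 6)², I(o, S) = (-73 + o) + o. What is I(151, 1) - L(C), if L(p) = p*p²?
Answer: 237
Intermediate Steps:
I(o, S) = -73 + 2*o
C = -2 (C = -3 + (-5 + 6)² = -3 + 1² = -3 + 1 = -2)
L(p) = p³
I(151, 1) - L(C) = (-73 + 2*151) - 1*(-2)³ = (-73 + 302) - 1*(-8) = 229 + 8 = 237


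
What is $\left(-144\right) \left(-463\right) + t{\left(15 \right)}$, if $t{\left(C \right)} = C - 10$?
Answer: $66677$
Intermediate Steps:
$t{\left(C \right)} = -10 + C$ ($t{\left(C \right)} = C - 10 = -10 + C$)
$\left(-144\right) \left(-463\right) + t{\left(15 \right)} = \left(-144\right) \left(-463\right) + \left(-10 + 15\right) = 66672 + 5 = 66677$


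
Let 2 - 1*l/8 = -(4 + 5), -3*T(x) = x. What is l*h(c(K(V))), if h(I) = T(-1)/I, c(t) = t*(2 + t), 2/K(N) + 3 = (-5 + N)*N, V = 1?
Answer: -539/9 ≈ -59.889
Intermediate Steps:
T(x) = -x/3
K(N) = 2/(-3 + N*(-5 + N)) (K(N) = 2/(-3 + (-5 + N)*N) = 2/(-3 + N*(-5 + N)))
h(I) = 1/(3*I) (h(I) = (-⅓*(-1))/I = 1/(3*I))
l = 88 (l = 16 - (-8)*(4 + 5) = 16 - (-8)*9 = 16 - 8*(-9) = 16 + 72 = 88)
l*h(c(K(V))) = 88*(1/(3*(((2/(-3 + 1² - 5*1))*(2 + 2/(-3 + 1² - 5*1)))))) = 88*(1/(3*(((2/(-3 + 1 - 5))*(2 + 2/(-3 + 1 - 5)))))) = 88*(1/(3*(((2/(-7))*(2 + 2/(-7)))))) = 88*(1/(3*(((2*(-⅐))*(2 + 2*(-⅐)))))) = 88*(1/(3*((-2*(2 - 2/7)/7)))) = 88*(1/(3*((-2/7*12/7)))) = 88*(1/(3*(-24/49))) = 88*((⅓)*(-49/24)) = 88*(-49/72) = -539/9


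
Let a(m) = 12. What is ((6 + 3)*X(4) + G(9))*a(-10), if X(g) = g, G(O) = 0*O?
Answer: 432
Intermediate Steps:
G(O) = 0
((6 + 3)*X(4) + G(9))*a(-10) = ((6 + 3)*4 + 0)*12 = (9*4 + 0)*12 = (36 + 0)*12 = 36*12 = 432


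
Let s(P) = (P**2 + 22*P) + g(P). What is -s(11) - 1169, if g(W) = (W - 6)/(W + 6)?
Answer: -26049/17 ≈ -1532.3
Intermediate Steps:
g(W) = (-6 + W)/(6 + W)
s(P) = P**2 + 22*P + (-6 + P)/(6 + P) (s(P) = (P**2 + 22*P) + (-6 + P)/(6 + P) = P**2 + 22*P + (-6 + P)/(6 + P))
-s(11) - 1169 = -(-6 + 11 + 11*(6 + 11)*(22 + 11))/(6 + 11) - 1169 = -(-6 + 11 + 11*17*33)/17 - 1169 = -(-6 + 11 + 6171)/17 - 1169 = -6176/17 - 1169 = -26049/17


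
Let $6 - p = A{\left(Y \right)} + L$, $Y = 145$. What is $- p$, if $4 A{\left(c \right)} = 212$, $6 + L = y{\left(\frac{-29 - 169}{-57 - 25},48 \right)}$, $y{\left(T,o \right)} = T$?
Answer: $\frac{1780}{41} \approx 43.415$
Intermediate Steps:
$L = - \frac{147}{41}$ ($L = -6 + \frac{-29 - 169}{-57 - 25} = -6 - \frac{198}{-82} = -6 - - \frac{99}{41} = -6 + \frac{99}{41} = - \frac{147}{41} \approx -3.5854$)
$A{\left(c \right)} = 53$ ($A{\left(c \right)} = \frac{1}{4} \cdot 212 = 53$)
$p = - \frac{1780}{41}$ ($p = 6 - \left(53 - \frac{147}{41}\right) = 6 - \frac{2026}{41} = - \frac{1780}{41} \approx -43.415$)
$- p = \left(-1\right) \left(- \frac{1780}{41}\right) = \frac{1780}{41}$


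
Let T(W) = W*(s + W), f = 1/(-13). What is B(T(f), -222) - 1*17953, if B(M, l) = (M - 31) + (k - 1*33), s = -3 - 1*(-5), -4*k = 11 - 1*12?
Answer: -12179423/676 ≈ -18017.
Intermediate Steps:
k = ¼ (k = -(11 - 1*12)/4 = -(11 - 12)/4 = -¼*(-1) = ¼ ≈ 0.25000)
s = 2 (s = -3 + 5 = 2)
f = -1/13 ≈ -0.076923
T(W) = W*(2 + W)
B(M, l) = -255/4 + M (B(M, l) = (M - 31) + (¼ - 1*33) = (-31 + M) + (¼ - 33) = (-31 + M) - 131/4 = -255/4 + M)
B(T(f), -222) - 1*17953 = (-255/4 - (2 - 1/13)/13) - 1*17953 = (-255/4 - 1/13*25/13) - 17953 = (-255/4 - 25/169) - 17953 = -43195/676 - 17953 = -12179423/676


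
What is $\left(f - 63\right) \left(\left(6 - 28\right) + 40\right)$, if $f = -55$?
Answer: $-2124$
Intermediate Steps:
$\left(f - 63\right) \left(\left(6 - 28\right) + 40\right) = \left(-55 - 63\right) \left(\left(6 - 28\right) + 40\right) = - 118 \left(-22 + 40\right) = \left(-118\right) 18 = -2124$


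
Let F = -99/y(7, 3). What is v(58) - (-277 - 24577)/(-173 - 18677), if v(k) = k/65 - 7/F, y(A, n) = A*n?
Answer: 25328/23925 ≈ 1.0586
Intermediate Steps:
F = -33/7 (F = -99/(7*3) = -99/21 = -99*1/21 = -33/7 ≈ -4.7143)
v(k) = 49/33 + k/65 (v(k) = k/65 - 7/(-33/7) = k*(1/65) - 7*(-7/33) = k/65 + 49/33 = 49/33 + k/65)
v(58) - (-277 - 24577)/(-173 - 18677) = (49/33 + (1/65)*58) - (-277 - 24577)/(-173 - 18677) = (49/33 + 58/65) - (-24854)/(-18850) = 5099/2145 - (-24854)*(-1)/18850 = 5099/2145 - 1*12427/9425 = 5099/2145 - 12427/9425 = 25328/23925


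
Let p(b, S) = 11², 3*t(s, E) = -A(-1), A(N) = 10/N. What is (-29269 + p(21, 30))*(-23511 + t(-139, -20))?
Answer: 685201468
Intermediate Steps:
t(s, E) = 10/3 (t(s, E) = (-10/(-1))/3 = (-10*(-1))/3 = (-1*(-10))/3 = (⅓)*10 = 10/3)
p(b, S) = 121
(-29269 + p(21, 30))*(-23511 + t(-139, -20)) = (-29269 + 121)*(-23511 + 10/3) = -29148*(-70523/3) = 685201468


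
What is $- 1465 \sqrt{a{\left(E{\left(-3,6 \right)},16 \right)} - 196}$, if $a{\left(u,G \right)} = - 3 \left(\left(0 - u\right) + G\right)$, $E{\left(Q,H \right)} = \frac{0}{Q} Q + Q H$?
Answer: $- 1465 i \sqrt{298} \approx - 25290.0 i$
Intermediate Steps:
$E{\left(Q,H \right)} = H Q$ ($E{\left(Q,H \right)} = 0 Q + H Q = 0 + H Q = H Q$)
$a{\left(u,G \right)} = - 3 G + 3 u$ ($a{\left(u,G \right)} = - 3 \left(- u + G\right) = - 3 \left(G - u\right) = - 3 G + 3 u$)
$- 1465 \sqrt{a{\left(E{\left(-3,6 \right)},16 \right)} - 196} = - 1465 \sqrt{\left(\left(-3\right) 16 + 3 \cdot 6 \left(-3\right)\right) - 196} = - 1465 \sqrt{\left(-48 + 3 \left(-18\right)\right) - 196} = - 1465 \sqrt{\left(-48 - 54\right) - 196} = - 1465 \sqrt{-102 - 196} = - 1465 \sqrt{-298} = - 1465 i \sqrt{298}$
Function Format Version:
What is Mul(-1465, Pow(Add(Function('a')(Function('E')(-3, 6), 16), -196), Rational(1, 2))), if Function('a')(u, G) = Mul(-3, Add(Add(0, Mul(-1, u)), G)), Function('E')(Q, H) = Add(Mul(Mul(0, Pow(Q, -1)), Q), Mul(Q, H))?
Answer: Mul(-1465, I, Pow(298, Rational(1, 2))) ≈ Mul(-25290., I)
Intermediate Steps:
Function('E')(Q, H) = Mul(H, Q) (Function('E')(Q, H) = Add(Mul(0, Q), Mul(H, Q)) = Add(0, Mul(H, Q)) = Mul(H, Q))
Function('a')(u, G) = Add(Mul(-3, G), Mul(3, u)) (Function('a')(u, G) = Mul(-3, Add(Mul(-1, u), G)) = Mul(-3, Add(G, Mul(-1, u))) = Add(Mul(-3, G), Mul(3, u)))
Mul(-1465, Pow(Add(Function('a')(Function('E')(-3, 6), 16), -196), Rational(1, 2))) = Mul(-1465, Pow(Add(Add(Mul(-3, 16), Mul(3, Mul(6, -3))), -196), Rational(1, 2))) = Mul(-1465, Pow(Add(Add(-48, Mul(3, -18)), -196), Rational(1, 2))) = Mul(-1465, Pow(Add(Add(-48, -54), -196), Rational(1, 2))) = Mul(-1465, Pow(Add(-102, -196), Rational(1, 2))) = Mul(-1465, Pow(-298, Rational(1, 2))) = Mul(-1465, Mul(I, Pow(298, Rational(1, 2)))) = Mul(-1465, I, Pow(298, Rational(1, 2)))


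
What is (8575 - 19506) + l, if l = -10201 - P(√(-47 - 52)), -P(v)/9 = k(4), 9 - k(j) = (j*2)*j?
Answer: -21339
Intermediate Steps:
k(j) = 9 - 2*j² (k(j) = 9 - j*2*j = 9 - 2*j*j = 9 - 2*j²)
P(v) = 207 (P(v) = -9*(9 - 2*4²) = -9*(9 - 2*16) = -9*(9 - 32) = -9*(-23) = 207)
l = -10408 (l = -10201 - 1*207 = -10201 - 207 = -10408)
(8575 - 19506) + l = (8575 - 19506) - 10408 = -10931 - 10408 = -21339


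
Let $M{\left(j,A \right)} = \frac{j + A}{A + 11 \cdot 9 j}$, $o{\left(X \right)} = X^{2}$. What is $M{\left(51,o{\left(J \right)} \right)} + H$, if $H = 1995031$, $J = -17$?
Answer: $\frac{313219877}{157} \approx 1.995 \cdot 10^{6}$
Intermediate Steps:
$M{\left(j,A \right)} = \frac{A + j}{A + 99 j}$
$M{\left(51,o{\left(J \right)} \right)} + H = \frac{\left(-17\right)^{2} + 51}{\left(-17\right)^{2} + 99 \cdot 51} + 1995031 = \frac{289 + 51}{289 + 5049} + 1995031 = \frac{1}{5338} \cdot 340 + 1995031 = \frac{10}{157} + 1995031 = \frac{313219877}{157}$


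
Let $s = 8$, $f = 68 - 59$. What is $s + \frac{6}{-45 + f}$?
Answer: $\frac{47}{6} \approx 7.8333$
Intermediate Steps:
$f = 9$ ($f = 68 - 59 = 9$)
$s + \frac{6}{-45 + f} = 8 + \frac{6}{-45 + 9} = 8 + \frac{6}{-36} = 8 + 6 \left(- \frac{1}{36}\right) = 8 - \frac{1}{6} = \frac{47}{6}$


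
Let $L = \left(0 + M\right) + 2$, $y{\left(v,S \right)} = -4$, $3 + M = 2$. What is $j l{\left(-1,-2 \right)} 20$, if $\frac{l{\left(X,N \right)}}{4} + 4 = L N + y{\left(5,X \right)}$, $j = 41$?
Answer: $-32800$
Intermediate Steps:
$M = -1$ ($M = -3 + 2 = -1$)
$L = 1$ ($L = \left(0 - 1\right) + 2 = -1 + 2 = 1$)
$l{\left(X,N \right)} = -32 + 4 N$ ($l{\left(X,N \right)} = -16 + 4 \left(1 N - 4\right) = -16 + 4 \left(N - 4\right) = -16 + 4 \left(-4 + N\right) = -16 + \left(-16 + 4 N\right) = -32 + 4 N$)
$j l{\left(-1,-2 \right)} 20 = 41 \left(-32 + 4 \left(-2\right)\right) 20 = 41 \left(-32 - 8\right) 20 = 41 \left(-40\right) 20 = \left(-1640\right) 20 = -32800$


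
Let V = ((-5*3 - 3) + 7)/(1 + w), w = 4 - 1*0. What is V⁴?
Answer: 14641/625 ≈ 23.426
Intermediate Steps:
w = 4 (w = 4 + 0 = 4)
V = -11/5 (V = ((-5*3 - 3) + 7)/(1 + 4) = ((-15 - 3) + 7)/5 = (-18 + 7)*(⅕) = -11*⅕ = -11/5 ≈ -2.2000)
V⁴ = (-11/5)⁴ = 14641/625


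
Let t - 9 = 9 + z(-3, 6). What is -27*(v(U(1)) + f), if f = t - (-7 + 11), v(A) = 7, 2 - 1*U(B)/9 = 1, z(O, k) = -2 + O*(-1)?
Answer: -594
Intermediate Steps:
z(O, k) = -2 - O
t = 19 (t = 9 + (9 + (-2 - 1*(-3))) = 9 + (9 + (-2 + 3)) = 9 + (9 + 1) = 9 + 10 = 19)
U(B) = 9 (U(B) = 18 - 9*1 = 18 - 9 = 9)
f = 15 (f = 19 - (-7 + 11) = 19 - 1*4 = 19 - 4 = 15)
-27*(v(U(1)) + f) = -27*(7 + 15) = -27*22 = -594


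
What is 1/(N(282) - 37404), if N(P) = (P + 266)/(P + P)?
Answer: -141/5273827 ≈ -2.6736e-5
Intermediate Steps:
N(P) = (266 + P)/(2*P) (N(P) = (266 + P)/((2*P)) = (266 + P)*(1/(2*P)) = (266 + P)/(2*P))
1/(N(282) - 37404) = 1/((½)*(266 + 282)/282 - 37404) = 1/((½)*(1/282)*548 - 37404) = 1/(137/141 - 37404) = 1/(-5273827/141) = -141/5273827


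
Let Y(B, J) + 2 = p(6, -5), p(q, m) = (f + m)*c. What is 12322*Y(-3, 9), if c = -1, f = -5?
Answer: 98576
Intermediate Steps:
p(q, m) = 5 - m (p(q, m) = (-5 + m)*(-1) = 5 - m)
Y(B, J) = 8 (Y(B, J) = -2 + (5 - 1*(-5)) = -2 + (5 + 5) = -2 + 10 = 8)
12322*Y(-3, 9) = 12322*8 = 98576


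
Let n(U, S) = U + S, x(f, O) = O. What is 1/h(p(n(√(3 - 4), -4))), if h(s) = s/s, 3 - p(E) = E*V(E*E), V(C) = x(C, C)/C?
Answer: 1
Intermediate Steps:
V(C) = 1 (V(C) = C/C = 1)
n(U, S) = S + U
p(E) = 3 - E
h(s) = 1
1/h(p(n(√(3 - 4), -4))) = 1/1 = 1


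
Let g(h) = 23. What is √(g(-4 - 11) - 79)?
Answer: 2*I*√14 ≈ 7.4833*I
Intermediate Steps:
√(g(-4 - 11) - 79) = √(23 - 79) = √(-56) = 2*I*√14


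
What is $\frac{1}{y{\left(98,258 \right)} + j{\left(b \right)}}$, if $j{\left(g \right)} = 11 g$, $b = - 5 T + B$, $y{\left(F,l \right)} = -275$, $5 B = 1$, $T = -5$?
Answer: $\frac{5}{11} \approx 0.45455$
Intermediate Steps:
$B = \frac{1}{5}$ ($B = \frac{1}{5} \cdot 1 = \frac{1}{5} \approx 0.2$)
$b = \frac{126}{5}$ ($b = \left(-5\right) \left(-5\right) + \frac{1}{5} = 25 + \frac{1}{5} = \frac{126}{5} \approx 25.2$)
$\frac{1}{y{\left(98,258 \right)} + j{\left(b \right)}} = \frac{1}{-275 + 11 \cdot \frac{126}{5}} = \frac{1}{-275 + \frac{1386}{5}} = \frac{1}{\frac{11}{5}} = \frac{5}{11}$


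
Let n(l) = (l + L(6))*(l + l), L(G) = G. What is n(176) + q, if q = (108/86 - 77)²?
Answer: 129062385/1849 ≈ 69801.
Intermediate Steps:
n(l) = 2*l*(6 + l) (n(l) = (l + 6)*(l + l) = (6 + l)*(2*l) = 2*l*(6 + l))
q = 10608049/1849 (q = (108*(1/86) - 77)² = (54/43 - 77)² = (-3257/43)² = 10608049/1849 ≈ 5737.2)
n(176) + q = 2*176*(6 + 176) + 10608049/1849 = 2*176*182 + 10608049/1849 = 64064 + 10608049/1849 = 129062385/1849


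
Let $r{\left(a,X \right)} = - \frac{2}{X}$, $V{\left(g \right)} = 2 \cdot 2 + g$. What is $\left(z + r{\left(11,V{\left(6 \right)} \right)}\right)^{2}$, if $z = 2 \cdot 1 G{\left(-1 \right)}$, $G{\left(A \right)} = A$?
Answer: $\frac{121}{25} \approx 4.84$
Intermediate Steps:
$V{\left(g \right)} = 4 + g$
$z = -2$ ($z = 2 \cdot 1 \left(-1\right) = 2 \left(-1\right) = -2$)
$\left(z + r{\left(11,V{\left(6 \right)} \right)}\right)^{2} = \left(-2 - \frac{2}{4 + 6}\right)^{2} = \left(-2 - \frac{2}{10}\right)^{2} = \left(-2 - \frac{1}{5}\right)^{2} = \left(- \frac{11}{5}\right)^{2} = \frac{121}{25}$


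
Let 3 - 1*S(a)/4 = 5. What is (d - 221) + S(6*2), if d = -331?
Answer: -560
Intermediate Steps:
S(a) = -8 (S(a) = 12 - 4*5 = 12 - 20 = -8)
(d - 221) + S(6*2) = (-331 - 221) - 8 = -552 - 8 = -560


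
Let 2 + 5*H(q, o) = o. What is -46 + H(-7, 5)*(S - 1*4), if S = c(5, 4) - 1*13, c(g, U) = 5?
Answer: -266/5 ≈ -53.200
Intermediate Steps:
H(q, o) = -⅖ + o/5
S = -8 (S = 5 - 1*13 = 5 - 13 = -8)
-46 + H(-7, 5)*(S - 1*4) = -46 + (-⅖ + (⅕)*5)*(-8 - 1*4) = -46 + (-⅖ + 1)*(-8 - 4) = -46 + (⅗)*(-12) = -46 - 36/5 = -266/5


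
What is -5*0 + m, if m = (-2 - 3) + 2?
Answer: -3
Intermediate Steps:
m = -3 (m = -5 + 2 = -3)
-5*0 + m = -5*0 - 3 = 0 - 3 = -3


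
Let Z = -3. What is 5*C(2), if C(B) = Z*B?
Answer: -30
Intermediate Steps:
C(B) = -3*B
5*C(2) = 5*(-3*2) = 5*(-6) = -30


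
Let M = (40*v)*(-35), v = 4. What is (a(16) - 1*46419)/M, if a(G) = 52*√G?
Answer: 46211/5600 ≈ 8.2520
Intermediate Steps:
M = -5600 (M = (40*4)*(-35) = 160*(-35) = -5600)
(a(16) - 1*46419)/M = (52*√16 - 1*46419)/(-5600) = (52*4 - 46419)*(-1/5600) = (208 - 46419)*(-1/5600) = -46211*(-1/5600) = 46211/5600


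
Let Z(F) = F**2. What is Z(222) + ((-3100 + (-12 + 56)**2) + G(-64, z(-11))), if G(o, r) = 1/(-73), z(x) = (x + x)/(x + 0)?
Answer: 3512759/73 ≈ 48120.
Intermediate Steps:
z(x) = 2 (z(x) = (2*x)/x = 2)
G(o, r) = -1/73
Z(222) + ((-3100 + (-12 + 56)**2) + G(-64, z(-11))) = 222**2 + ((-3100 + (-12 + 56)**2) - 1/73) = 49284 + ((-3100 + 44**2) - 1/73) = 49284 + ((-3100 + 1936) - 1/73) = 49284 + (-1164 - 1/73) = 49284 - 84973/73 = 3512759/73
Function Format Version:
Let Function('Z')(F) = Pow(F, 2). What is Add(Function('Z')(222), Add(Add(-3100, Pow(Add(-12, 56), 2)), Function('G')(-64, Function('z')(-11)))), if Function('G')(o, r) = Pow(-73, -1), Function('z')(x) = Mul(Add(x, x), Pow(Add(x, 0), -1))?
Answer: Rational(3512759, 73) ≈ 48120.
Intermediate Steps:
Function('z')(x) = 2 (Function('z')(x) = Mul(Mul(2, x), Pow(x, -1)) = 2)
Function('G')(o, r) = Rational(-1, 73)
Add(Function('Z')(222), Add(Add(-3100, Pow(Add(-12, 56), 2)), Function('G')(-64, Function('z')(-11)))) = Add(Pow(222, 2), Add(Add(-3100, Pow(Add(-12, 56), 2)), Rational(-1, 73))) = Add(49284, Add(Add(-3100, Pow(44, 2)), Rational(-1, 73))) = Add(49284, Add(Add(-3100, 1936), Rational(-1, 73))) = Add(49284, Add(-1164, Rational(-1, 73))) = Add(49284, Rational(-84973, 73)) = Rational(3512759, 73)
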